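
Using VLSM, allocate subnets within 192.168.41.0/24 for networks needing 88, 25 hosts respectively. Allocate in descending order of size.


88 hosts -> /25 (126 usable): 192.168.41.0/25
25 hosts -> /27 (30 usable): 192.168.41.128/27
Allocation: 192.168.41.0/25 (88 hosts, 126 usable); 192.168.41.128/27 (25 hosts, 30 usable)


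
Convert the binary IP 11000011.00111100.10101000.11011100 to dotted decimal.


11000011 = 195
00111100 = 60
10101000 = 168
11011100 = 220
IP: 195.60.168.220


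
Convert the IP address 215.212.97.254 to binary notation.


215 = 11010111
212 = 11010100
97 = 01100001
254 = 11111110
Binary: 11010111.11010100.01100001.11111110


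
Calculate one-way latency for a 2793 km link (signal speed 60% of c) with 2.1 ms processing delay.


Speed = 0.6 * 3e5 km/s = 180000 km/s
Propagation delay = 2793 / 180000 = 0.0155 s = 15.5167 ms
Processing delay = 2.1 ms
Total one-way latency = 17.6167 ms


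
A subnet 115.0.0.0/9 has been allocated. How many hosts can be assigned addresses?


Host bits = 32 - 9 = 23
Total addresses = 2^23 = 8388608
Usable = total - 2 (network and broadcast)
Usable hosts: 8388606


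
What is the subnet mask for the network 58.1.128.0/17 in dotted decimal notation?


/17 means 17 network bits, 15 host bits
Binary: 11111111111111111000000000000000
Mask: 255.255.128.0


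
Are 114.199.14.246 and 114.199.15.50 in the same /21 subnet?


Mask: 255.255.248.0
114.199.14.246 AND mask = 114.199.8.0
114.199.15.50 AND mask = 114.199.8.0
Yes, same subnet (114.199.8.0)


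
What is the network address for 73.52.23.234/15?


IP:   01001001.00110100.00010111.11101010
Mask: 11111111.11111110.00000000.00000000
AND operation:
Net:  01001001.00110100.00000000.00000000
Network: 73.52.0.0/15


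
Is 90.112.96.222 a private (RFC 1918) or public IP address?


RFC 1918 private ranges:
  10.0.0.0/8 (10.0.0.0 - 10.255.255.255)
  172.16.0.0/12 (172.16.0.0 - 172.31.255.255)
  192.168.0.0/16 (192.168.0.0 - 192.168.255.255)
Public (not in any RFC 1918 range)


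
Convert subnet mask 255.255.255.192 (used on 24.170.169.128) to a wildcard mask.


Subnet mask: 255.255.255.192
Wildcard = 255.255.255.255 - subnet mask
255 - 255 = 0
255 - 255 = 0
255 - 255 = 0
255 - 192 = 63
Wildcard: 0.0.0.63


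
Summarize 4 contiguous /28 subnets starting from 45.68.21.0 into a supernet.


Original prefix: /28
Number of subnets: 4 = 2^2
New prefix = 28 - 2 = 26
Supernet: 45.68.21.0/26


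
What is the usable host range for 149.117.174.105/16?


Network: 149.117.0.0
Broadcast: 149.117.255.255
First usable = network + 1
Last usable = broadcast - 1
Range: 149.117.0.1 to 149.117.255.254


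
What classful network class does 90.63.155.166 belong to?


First octet: 90
Binary: 01011010
0xxxxxxx -> Class A (1-126)
Class A, default mask 255.0.0.0 (/8)


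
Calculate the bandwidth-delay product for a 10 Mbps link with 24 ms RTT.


BDP = bandwidth * RTT
= 10 Mbps * 24 ms
= 10 * 1e6 * 24 / 1000 bits
= 240000 bits
= 30000 bytes
= 29.2969 KB
BDP = 240000 bits (30000 bytes)


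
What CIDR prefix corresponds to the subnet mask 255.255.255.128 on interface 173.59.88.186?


Binary: 11111111.11111111.11111111.10000000
Count leading 1s
Prefix: /25


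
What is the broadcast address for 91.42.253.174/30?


Network: 91.42.253.172/30
Host bits = 2
Set all host bits to 1:
Broadcast: 91.42.253.175


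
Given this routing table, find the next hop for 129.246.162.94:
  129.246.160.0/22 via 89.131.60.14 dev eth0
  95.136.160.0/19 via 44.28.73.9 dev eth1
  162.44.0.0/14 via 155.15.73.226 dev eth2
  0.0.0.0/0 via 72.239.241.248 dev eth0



Longest prefix match for 129.246.162.94:
  /22 129.246.160.0: MATCH
  /19 95.136.160.0: no
  /14 162.44.0.0: no
  /0 0.0.0.0: MATCH
Selected: next-hop 89.131.60.14 via eth0 (matched /22)


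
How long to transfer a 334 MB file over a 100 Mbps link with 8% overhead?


Effective throughput = 100 * (1 - 8/100) = 92 Mbps
File size in Mb = 334 * 8 = 2672 Mb
Time = 2672 / 92
Time = 29.0435 seconds


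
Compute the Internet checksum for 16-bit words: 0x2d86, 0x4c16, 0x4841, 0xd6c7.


Sum all words (with carry folding):
+ 0x2d86 = 0x2d86
+ 0x4c16 = 0x799c
+ 0x4841 = 0xc1dd
+ 0xd6c7 = 0x98a5
One's complement: ~0x98a5
Checksum = 0x675a


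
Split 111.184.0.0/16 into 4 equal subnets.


New prefix = 16 + 2 = 18
Each subnet has 16384 addresses
  111.184.0.0/18
  111.184.64.0/18
  111.184.128.0/18
  111.184.192.0/18
Subnets: 111.184.0.0/18, 111.184.64.0/18, 111.184.128.0/18, 111.184.192.0/18


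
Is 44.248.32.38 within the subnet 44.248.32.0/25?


Subnet network: 44.248.32.0
Test IP AND mask: 44.248.32.0
Yes, 44.248.32.38 is in 44.248.32.0/25


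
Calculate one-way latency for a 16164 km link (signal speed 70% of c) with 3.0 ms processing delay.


Speed = 0.7 * 3e5 km/s = 210000 km/s
Propagation delay = 16164 / 210000 = 0.077 s = 76.9714 ms
Processing delay = 3.0 ms
Total one-way latency = 79.9714 ms


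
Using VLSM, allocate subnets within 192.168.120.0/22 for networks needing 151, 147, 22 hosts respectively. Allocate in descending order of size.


151 hosts -> /24 (254 usable): 192.168.120.0/24
147 hosts -> /24 (254 usable): 192.168.121.0/24
22 hosts -> /27 (30 usable): 192.168.122.0/27
Allocation: 192.168.120.0/24 (151 hosts, 254 usable); 192.168.121.0/24 (147 hosts, 254 usable); 192.168.122.0/27 (22 hosts, 30 usable)


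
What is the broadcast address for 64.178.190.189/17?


Network: 64.178.128.0/17
Host bits = 15
Set all host bits to 1:
Broadcast: 64.178.255.255


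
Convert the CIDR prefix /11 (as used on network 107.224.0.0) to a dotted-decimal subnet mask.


/11 means 11 network bits, 21 host bits
Binary: 11111111111000000000000000000000
Mask: 255.224.0.0


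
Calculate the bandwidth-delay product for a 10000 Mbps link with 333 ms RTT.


BDP = bandwidth * RTT
= 10000 Mbps * 333 ms
= 10000 * 1e6 * 333 / 1000 bits
= 3330000000 bits
= 416250000 bytes
= 406494.1406 KB
BDP = 3330000000 bits (416250000 bytes)


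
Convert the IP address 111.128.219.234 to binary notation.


111 = 01101111
128 = 10000000
219 = 11011011
234 = 11101010
Binary: 01101111.10000000.11011011.11101010


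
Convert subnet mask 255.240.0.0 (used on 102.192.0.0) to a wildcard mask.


Subnet mask: 255.240.0.0
Wildcard = 255.255.255.255 - subnet mask
255 - 255 = 0
255 - 240 = 15
255 - 0 = 255
255 - 0 = 255
Wildcard: 0.15.255.255


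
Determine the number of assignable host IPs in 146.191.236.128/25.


Host bits = 32 - 25 = 7
Total addresses = 2^7 = 128
Usable = total - 2 (network and broadcast)
Usable hosts: 126


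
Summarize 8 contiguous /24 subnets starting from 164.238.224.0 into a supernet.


Original prefix: /24
Number of subnets: 8 = 2^3
New prefix = 24 - 3 = 21
Supernet: 164.238.224.0/21


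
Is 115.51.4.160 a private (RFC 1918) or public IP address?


RFC 1918 private ranges:
  10.0.0.0/8 (10.0.0.0 - 10.255.255.255)
  172.16.0.0/12 (172.16.0.0 - 172.31.255.255)
  192.168.0.0/16 (192.168.0.0 - 192.168.255.255)
Public (not in any RFC 1918 range)


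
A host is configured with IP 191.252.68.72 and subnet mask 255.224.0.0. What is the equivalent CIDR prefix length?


Binary: 11111111.11100000.00000000.00000000
Count leading 1s
Prefix: /11


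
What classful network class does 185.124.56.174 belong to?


First octet: 185
Binary: 10111001
10xxxxxx -> Class B (128-191)
Class B, default mask 255.255.0.0 (/16)


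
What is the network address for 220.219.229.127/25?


IP:   11011100.11011011.11100101.01111111
Mask: 11111111.11111111.11111111.10000000
AND operation:
Net:  11011100.11011011.11100101.00000000
Network: 220.219.229.0/25


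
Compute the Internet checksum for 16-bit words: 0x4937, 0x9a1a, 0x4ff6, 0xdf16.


Sum all words (with carry folding):
+ 0x4937 = 0x4937
+ 0x9a1a = 0xe351
+ 0x4ff6 = 0x3348
+ 0xdf16 = 0x125f
One's complement: ~0x125f
Checksum = 0xeda0


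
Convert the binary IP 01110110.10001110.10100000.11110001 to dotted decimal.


01110110 = 118
10001110 = 142
10100000 = 160
11110001 = 241
IP: 118.142.160.241


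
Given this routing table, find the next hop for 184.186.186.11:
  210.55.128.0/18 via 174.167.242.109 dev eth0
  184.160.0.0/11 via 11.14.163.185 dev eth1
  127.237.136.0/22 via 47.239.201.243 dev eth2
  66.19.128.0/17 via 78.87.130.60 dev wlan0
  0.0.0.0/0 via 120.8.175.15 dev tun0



Longest prefix match for 184.186.186.11:
  /18 210.55.128.0: no
  /11 184.160.0.0: MATCH
  /22 127.237.136.0: no
  /17 66.19.128.0: no
  /0 0.0.0.0: MATCH
Selected: next-hop 11.14.163.185 via eth1 (matched /11)


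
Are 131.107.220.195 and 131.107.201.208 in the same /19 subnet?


Mask: 255.255.224.0
131.107.220.195 AND mask = 131.107.192.0
131.107.201.208 AND mask = 131.107.192.0
Yes, same subnet (131.107.192.0)


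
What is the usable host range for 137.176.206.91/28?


Network: 137.176.206.80
Broadcast: 137.176.206.95
First usable = network + 1
Last usable = broadcast - 1
Range: 137.176.206.81 to 137.176.206.94


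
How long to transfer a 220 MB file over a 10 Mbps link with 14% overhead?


Effective throughput = 10 * (1 - 14/100) = 8.6 Mbps
File size in Mb = 220 * 8 = 1760 Mb
Time = 1760 / 8.6
Time = 204.6512 seconds


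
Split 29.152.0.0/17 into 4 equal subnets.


New prefix = 17 + 2 = 19
Each subnet has 8192 addresses
  29.152.0.0/19
  29.152.32.0/19
  29.152.64.0/19
  29.152.96.0/19
Subnets: 29.152.0.0/19, 29.152.32.0/19, 29.152.64.0/19, 29.152.96.0/19


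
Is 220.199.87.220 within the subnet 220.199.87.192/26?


Subnet network: 220.199.87.192
Test IP AND mask: 220.199.87.192
Yes, 220.199.87.220 is in 220.199.87.192/26


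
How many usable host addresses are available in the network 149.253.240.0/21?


Host bits = 32 - 21 = 11
Total addresses = 2^11 = 2048
Usable = total - 2 (network and broadcast)
Usable hosts: 2046


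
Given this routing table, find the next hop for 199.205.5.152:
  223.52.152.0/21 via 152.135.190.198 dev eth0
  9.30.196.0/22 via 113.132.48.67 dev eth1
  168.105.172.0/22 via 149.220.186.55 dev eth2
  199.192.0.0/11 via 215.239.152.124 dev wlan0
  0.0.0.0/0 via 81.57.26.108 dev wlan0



Longest prefix match for 199.205.5.152:
  /21 223.52.152.0: no
  /22 9.30.196.0: no
  /22 168.105.172.0: no
  /11 199.192.0.0: MATCH
  /0 0.0.0.0: MATCH
Selected: next-hop 215.239.152.124 via wlan0 (matched /11)


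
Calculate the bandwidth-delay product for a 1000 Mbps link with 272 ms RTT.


BDP = bandwidth * RTT
= 1000 Mbps * 272 ms
= 1000 * 1e6 * 272 / 1000 bits
= 272000000 bits
= 34000000 bytes
= 33203.125 KB
BDP = 272000000 bits (34000000 bytes)


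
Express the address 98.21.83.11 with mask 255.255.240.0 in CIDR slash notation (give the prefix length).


Binary: 11111111.11111111.11110000.00000000
Count leading 1s
Prefix: /20


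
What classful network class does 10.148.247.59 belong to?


First octet: 10
Binary: 00001010
0xxxxxxx -> Class A (1-126)
Class A, default mask 255.0.0.0 (/8)


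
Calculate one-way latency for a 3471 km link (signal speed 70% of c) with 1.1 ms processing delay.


Speed = 0.7 * 3e5 km/s = 210000 km/s
Propagation delay = 3471 / 210000 = 0.0165 s = 16.5286 ms
Processing delay = 1.1 ms
Total one-way latency = 17.6286 ms


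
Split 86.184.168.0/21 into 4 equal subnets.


New prefix = 21 + 2 = 23
Each subnet has 512 addresses
  86.184.168.0/23
  86.184.170.0/23
  86.184.172.0/23
  86.184.174.0/23
Subnets: 86.184.168.0/23, 86.184.170.0/23, 86.184.172.0/23, 86.184.174.0/23


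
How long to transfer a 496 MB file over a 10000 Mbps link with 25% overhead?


Effective throughput = 10000 * (1 - 25/100) = 7500 Mbps
File size in Mb = 496 * 8 = 3968 Mb
Time = 3968 / 7500
Time = 0.5291 seconds


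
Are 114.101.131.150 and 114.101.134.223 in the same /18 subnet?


Mask: 255.255.192.0
114.101.131.150 AND mask = 114.101.128.0
114.101.134.223 AND mask = 114.101.128.0
Yes, same subnet (114.101.128.0)


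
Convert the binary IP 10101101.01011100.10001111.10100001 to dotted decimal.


10101101 = 173
01011100 = 92
10001111 = 143
10100001 = 161
IP: 173.92.143.161


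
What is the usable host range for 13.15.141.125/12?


Network: 13.0.0.0
Broadcast: 13.15.255.255
First usable = network + 1
Last usable = broadcast - 1
Range: 13.0.0.1 to 13.15.255.254


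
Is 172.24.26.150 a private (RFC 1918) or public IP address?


RFC 1918 private ranges:
  10.0.0.0/8 (10.0.0.0 - 10.255.255.255)
  172.16.0.0/12 (172.16.0.0 - 172.31.255.255)
  192.168.0.0/16 (192.168.0.0 - 192.168.255.255)
Private (in 172.16.0.0/12)


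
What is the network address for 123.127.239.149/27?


IP:   01111011.01111111.11101111.10010101
Mask: 11111111.11111111.11111111.11100000
AND operation:
Net:  01111011.01111111.11101111.10000000
Network: 123.127.239.128/27


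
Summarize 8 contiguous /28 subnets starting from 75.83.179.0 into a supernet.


Original prefix: /28
Number of subnets: 8 = 2^3
New prefix = 28 - 3 = 25
Supernet: 75.83.179.0/25


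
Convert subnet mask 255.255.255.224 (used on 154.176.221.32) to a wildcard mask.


Subnet mask: 255.255.255.224
Wildcard = 255.255.255.255 - subnet mask
255 - 255 = 0
255 - 255 = 0
255 - 255 = 0
255 - 224 = 31
Wildcard: 0.0.0.31


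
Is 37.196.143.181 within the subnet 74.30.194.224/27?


Subnet network: 74.30.194.224
Test IP AND mask: 37.196.143.160
No, 37.196.143.181 is not in 74.30.194.224/27


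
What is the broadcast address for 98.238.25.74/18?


Network: 98.238.0.0/18
Host bits = 14
Set all host bits to 1:
Broadcast: 98.238.63.255


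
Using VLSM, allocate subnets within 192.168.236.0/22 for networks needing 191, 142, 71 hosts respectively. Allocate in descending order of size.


191 hosts -> /24 (254 usable): 192.168.236.0/24
142 hosts -> /24 (254 usable): 192.168.237.0/24
71 hosts -> /25 (126 usable): 192.168.238.0/25
Allocation: 192.168.236.0/24 (191 hosts, 254 usable); 192.168.237.0/24 (142 hosts, 254 usable); 192.168.238.0/25 (71 hosts, 126 usable)


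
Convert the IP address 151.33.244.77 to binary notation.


151 = 10010111
33 = 00100001
244 = 11110100
77 = 01001101
Binary: 10010111.00100001.11110100.01001101


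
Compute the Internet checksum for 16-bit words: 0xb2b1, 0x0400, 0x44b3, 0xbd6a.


Sum all words (with carry folding):
+ 0xb2b1 = 0xb2b1
+ 0x0400 = 0xb6b1
+ 0x44b3 = 0xfb64
+ 0xbd6a = 0xb8cf
One's complement: ~0xb8cf
Checksum = 0x4730


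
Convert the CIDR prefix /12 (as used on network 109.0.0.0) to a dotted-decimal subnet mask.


/12 means 12 network bits, 20 host bits
Binary: 11111111111100000000000000000000
Mask: 255.240.0.0


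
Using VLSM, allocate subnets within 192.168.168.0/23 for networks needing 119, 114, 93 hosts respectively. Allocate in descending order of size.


119 hosts -> /25 (126 usable): 192.168.168.0/25
114 hosts -> /25 (126 usable): 192.168.168.128/25
93 hosts -> /25 (126 usable): 192.168.169.0/25
Allocation: 192.168.168.0/25 (119 hosts, 126 usable); 192.168.168.128/25 (114 hosts, 126 usable); 192.168.169.0/25 (93 hosts, 126 usable)


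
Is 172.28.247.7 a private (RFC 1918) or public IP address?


RFC 1918 private ranges:
  10.0.0.0/8 (10.0.0.0 - 10.255.255.255)
  172.16.0.0/12 (172.16.0.0 - 172.31.255.255)
  192.168.0.0/16 (192.168.0.0 - 192.168.255.255)
Private (in 172.16.0.0/12)


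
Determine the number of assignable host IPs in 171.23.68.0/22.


Host bits = 32 - 22 = 10
Total addresses = 2^10 = 1024
Usable = total - 2 (network and broadcast)
Usable hosts: 1022


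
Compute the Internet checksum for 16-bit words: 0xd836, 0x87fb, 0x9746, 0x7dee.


Sum all words (with carry folding):
+ 0xd836 = 0xd836
+ 0x87fb = 0x6032
+ 0x9746 = 0xf778
+ 0x7dee = 0x7567
One's complement: ~0x7567
Checksum = 0x8a98


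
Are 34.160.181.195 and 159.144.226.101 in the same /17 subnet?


Mask: 255.255.128.0
34.160.181.195 AND mask = 34.160.128.0
159.144.226.101 AND mask = 159.144.128.0
No, different subnets (34.160.128.0 vs 159.144.128.0)


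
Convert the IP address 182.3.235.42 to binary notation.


182 = 10110110
3 = 00000011
235 = 11101011
42 = 00101010
Binary: 10110110.00000011.11101011.00101010


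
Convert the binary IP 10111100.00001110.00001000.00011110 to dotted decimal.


10111100 = 188
00001110 = 14
00001000 = 8
00011110 = 30
IP: 188.14.8.30


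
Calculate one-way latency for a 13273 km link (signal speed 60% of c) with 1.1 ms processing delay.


Speed = 0.6 * 3e5 km/s = 180000 km/s
Propagation delay = 13273 / 180000 = 0.0737 s = 73.7389 ms
Processing delay = 1.1 ms
Total one-way latency = 74.8389 ms


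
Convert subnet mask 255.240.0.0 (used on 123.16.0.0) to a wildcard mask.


Subnet mask: 255.240.0.0
Wildcard = 255.255.255.255 - subnet mask
255 - 255 = 0
255 - 240 = 15
255 - 0 = 255
255 - 0 = 255
Wildcard: 0.15.255.255


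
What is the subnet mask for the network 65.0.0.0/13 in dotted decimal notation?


/13 means 13 network bits, 19 host bits
Binary: 11111111111110000000000000000000
Mask: 255.248.0.0


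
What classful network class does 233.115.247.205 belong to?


First octet: 233
Binary: 11101001
1110xxxx -> Class D (224-239)
Class D (multicast), default mask N/A


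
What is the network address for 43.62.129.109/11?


IP:   00101011.00111110.10000001.01101101
Mask: 11111111.11100000.00000000.00000000
AND operation:
Net:  00101011.00100000.00000000.00000000
Network: 43.32.0.0/11


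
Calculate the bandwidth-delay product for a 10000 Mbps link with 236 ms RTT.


BDP = bandwidth * RTT
= 10000 Mbps * 236 ms
= 10000 * 1e6 * 236 / 1000 bits
= 2360000000 bits
= 295000000 bytes
= 288085.9375 KB
BDP = 2360000000 bits (295000000 bytes)


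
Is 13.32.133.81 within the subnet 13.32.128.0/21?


Subnet network: 13.32.128.0
Test IP AND mask: 13.32.128.0
Yes, 13.32.133.81 is in 13.32.128.0/21


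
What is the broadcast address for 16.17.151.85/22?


Network: 16.17.148.0/22
Host bits = 10
Set all host bits to 1:
Broadcast: 16.17.151.255


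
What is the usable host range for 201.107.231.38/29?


Network: 201.107.231.32
Broadcast: 201.107.231.39
First usable = network + 1
Last usable = broadcast - 1
Range: 201.107.231.33 to 201.107.231.38


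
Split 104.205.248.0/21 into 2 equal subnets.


New prefix = 21 + 1 = 22
Each subnet has 1024 addresses
  104.205.248.0/22
  104.205.252.0/22
Subnets: 104.205.248.0/22, 104.205.252.0/22


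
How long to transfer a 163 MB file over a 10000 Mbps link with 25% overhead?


Effective throughput = 10000 * (1 - 25/100) = 7500 Mbps
File size in Mb = 163 * 8 = 1304 Mb
Time = 1304 / 7500
Time = 0.1739 seconds


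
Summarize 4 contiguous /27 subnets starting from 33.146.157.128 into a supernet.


Original prefix: /27
Number of subnets: 4 = 2^2
New prefix = 27 - 2 = 25
Supernet: 33.146.157.128/25


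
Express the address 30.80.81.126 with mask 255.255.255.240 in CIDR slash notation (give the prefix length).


Binary: 11111111.11111111.11111111.11110000
Count leading 1s
Prefix: /28


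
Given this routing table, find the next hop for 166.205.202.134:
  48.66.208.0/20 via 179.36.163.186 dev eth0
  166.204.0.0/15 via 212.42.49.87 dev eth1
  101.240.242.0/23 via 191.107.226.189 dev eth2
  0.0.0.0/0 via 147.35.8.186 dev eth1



Longest prefix match for 166.205.202.134:
  /20 48.66.208.0: no
  /15 166.204.0.0: MATCH
  /23 101.240.242.0: no
  /0 0.0.0.0: MATCH
Selected: next-hop 212.42.49.87 via eth1 (matched /15)


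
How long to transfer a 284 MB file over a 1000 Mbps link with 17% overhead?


Effective throughput = 1000 * (1 - 17/100) = 830 Mbps
File size in Mb = 284 * 8 = 2272 Mb
Time = 2272 / 830
Time = 2.7373 seconds


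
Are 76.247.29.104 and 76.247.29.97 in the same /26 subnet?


Mask: 255.255.255.192
76.247.29.104 AND mask = 76.247.29.64
76.247.29.97 AND mask = 76.247.29.64
Yes, same subnet (76.247.29.64)


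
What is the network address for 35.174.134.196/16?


IP:   00100011.10101110.10000110.11000100
Mask: 11111111.11111111.00000000.00000000
AND operation:
Net:  00100011.10101110.00000000.00000000
Network: 35.174.0.0/16


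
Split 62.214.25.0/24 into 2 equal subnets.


New prefix = 24 + 1 = 25
Each subnet has 128 addresses
  62.214.25.0/25
  62.214.25.128/25
Subnets: 62.214.25.0/25, 62.214.25.128/25


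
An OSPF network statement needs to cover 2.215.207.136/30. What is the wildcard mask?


Subnet mask: 255.255.255.252
Wildcard = 255.255.255.255 - subnet mask
255 - 255 = 0
255 - 255 = 0
255 - 255 = 0
255 - 252 = 3
Wildcard: 0.0.0.3


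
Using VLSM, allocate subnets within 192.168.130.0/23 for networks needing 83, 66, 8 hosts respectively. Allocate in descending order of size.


83 hosts -> /25 (126 usable): 192.168.130.0/25
66 hosts -> /25 (126 usable): 192.168.130.128/25
8 hosts -> /28 (14 usable): 192.168.131.0/28
Allocation: 192.168.130.0/25 (83 hosts, 126 usable); 192.168.130.128/25 (66 hosts, 126 usable); 192.168.131.0/28 (8 hosts, 14 usable)


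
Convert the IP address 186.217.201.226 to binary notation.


186 = 10111010
217 = 11011001
201 = 11001001
226 = 11100010
Binary: 10111010.11011001.11001001.11100010


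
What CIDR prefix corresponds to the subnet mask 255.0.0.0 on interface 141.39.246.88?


Binary: 11111111.00000000.00000000.00000000
Count leading 1s
Prefix: /8


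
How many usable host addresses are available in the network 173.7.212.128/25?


Host bits = 32 - 25 = 7
Total addresses = 2^7 = 128
Usable = total - 2 (network and broadcast)
Usable hosts: 126


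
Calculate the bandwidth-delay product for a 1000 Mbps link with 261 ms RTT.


BDP = bandwidth * RTT
= 1000 Mbps * 261 ms
= 1000 * 1e6 * 261 / 1000 bits
= 261000000 bits
= 32625000 bytes
= 31860.3516 KB
BDP = 261000000 bits (32625000 bytes)


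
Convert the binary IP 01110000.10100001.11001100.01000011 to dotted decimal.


01110000 = 112
10100001 = 161
11001100 = 204
01000011 = 67
IP: 112.161.204.67


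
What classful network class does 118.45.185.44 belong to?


First octet: 118
Binary: 01110110
0xxxxxxx -> Class A (1-126)
Class A, default mask 255.0.0.0 (/8)


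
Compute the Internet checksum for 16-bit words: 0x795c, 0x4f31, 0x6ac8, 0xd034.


Sum all words (with carry folding):
+ 0x795c = 0x795c
+ 0x4f31 = 0xc88d
+ 0x6ac8 = 0x3356
+ 0xd034 = 0x038b
One's complement: ~0x038b
Checksum = 0xfc74


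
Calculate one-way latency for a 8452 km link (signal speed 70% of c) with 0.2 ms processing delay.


Speed = 0.7 * 3e5 km/s = 210000 km/s
Propagation delay = 8452 / 210000 = 0.0402 s = 40.2476 ms
Processing delay = 0.2 ms
Total one-way latency = 40.4476 ms


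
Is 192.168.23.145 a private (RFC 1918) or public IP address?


RFC 1918 private ranges:
  10.0.0.0/8 (10.0.0.0 - 10.255.255.255)
  172.16.0.0/12 (172.16.0.0 - 172.31.255.255)
  192.168.0.0/16 (192.168.0.0 - 192.168.255.255)
Private (in 192.168.0.0/16)


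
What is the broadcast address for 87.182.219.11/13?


Network: 87.176.0.0/13
Host bits = 19
Set all host bits to 1:
Broadcast: 87.183.255.255


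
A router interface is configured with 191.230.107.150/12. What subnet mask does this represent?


/12 means 12 network bits, 20 host bits
Binary: 11111111111100000000000000000000
Mask: 255.240.0.0


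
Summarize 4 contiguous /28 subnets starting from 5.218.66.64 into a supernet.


Original prefix: /28
Number of subnets: 4 = 2^2
New prefix = 28 - 2 = 26
Supernet: 5.218.66.64/26


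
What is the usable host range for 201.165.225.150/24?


Network: 201.165.225.0
Broadcast: 201.165.225.255
First usable = network + 1
Last usable = broadcast - 1
Range: 201.165.225.1 to 201.165.225.254


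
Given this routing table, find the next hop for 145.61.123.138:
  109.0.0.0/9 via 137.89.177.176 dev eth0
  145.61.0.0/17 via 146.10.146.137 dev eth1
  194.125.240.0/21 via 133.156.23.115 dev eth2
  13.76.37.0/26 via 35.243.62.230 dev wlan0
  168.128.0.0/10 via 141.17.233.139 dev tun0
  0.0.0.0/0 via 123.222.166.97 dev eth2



Longest prefix match for 145.61.123.138:
  /9 109.0.0.0: no
  /17 145.61.0.0: MATCH
  /21 194.125.240.0: no
  /26 13.76.37.0: no
  /10 168.128.0.0: no
  /0 0.0.0.0: MATCH
Selected: next-hop 146.10.146.137 via eth1 (matched /17)


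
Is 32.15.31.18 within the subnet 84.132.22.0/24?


Subnet network: 84.132.22.0
Test IP AND mask: 32.15.31.0
No, 32.15.31.18 is not in 84.132.22.0/24


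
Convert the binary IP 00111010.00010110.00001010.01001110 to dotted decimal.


00111010 = 58
00010110 = 22
00001010 = 10
01001110 = 78
IP: 58.22.10.78


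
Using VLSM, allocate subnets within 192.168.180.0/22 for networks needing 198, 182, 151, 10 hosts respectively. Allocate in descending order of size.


198 hosts -> /24 (254 usable): 192.168.180.0/24
182 hosts -> /24 (254 usable): 192.168.181.0/24
151 hosts -> /24 (254 usable): 192.168.182.0/24
10 hosts -> /28 (14 usable): 192.168.183.0/28
Allocation: 192.168.180.0/24 (198 hosts, 254 usable); 192.168.181.0/24 (182 hosts, 254 usable); 192.168.182.0/24 (151 hosts, 254 usable); 192.168.183.0/28 (10 hosts, 14 usable)


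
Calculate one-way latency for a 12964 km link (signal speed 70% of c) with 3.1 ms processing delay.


Speed = 0.7 * 3e5 km/s = 210000 km/s
Propagation delay = 12964 / 210000 = 0.0617 s = 61.7333 ms
Processing delay = 3.1 ms
Total one-way latency = 64.8333 ms


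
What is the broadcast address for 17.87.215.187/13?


Network: 17.80.0.0/13
Host bits = 19
Set all host bits to 1:
Broadcast: 17.87.255.255


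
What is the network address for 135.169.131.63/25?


IP:   10000111.10101001.10000011.00111111
Mask: 11111111.11111111.11111111.10000000
AND operation:
Net:  10000111.10101001.10000011.00000000
Network: 135.169.131.0/25


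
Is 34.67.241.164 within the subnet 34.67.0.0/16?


Subnet network: 34.67.0.0
Test IP AND mask: 34.67.0.0
Yes, 34.67.241.164 is in 34.67.0.0/16


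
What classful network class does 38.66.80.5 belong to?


First octet: 38
Binary: 00100110
0xxxxxxx -> Class A (1-126)
Class A, default mask 255.0.0.0 (/8)


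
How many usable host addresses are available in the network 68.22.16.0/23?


Host bits = 32 - 23 = 9
Total addresses = 2^9 = 512
Usable = total - 2 (network and broadcast)
Usable hosts: 510


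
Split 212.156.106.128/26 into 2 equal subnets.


New prefix = 26 + 1 = 27
Each subnet has 32 addresses
  212.156.106.128/27
  212.156.106.160/27
Subnets: 212.156.106.128/27, 212.156.106.160/27


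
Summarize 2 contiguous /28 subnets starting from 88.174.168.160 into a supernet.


Original prefix: /28
Number of subnets: 2 = 2^1
New prefix = 28 - 1 = 27
Supernet: 88.174.168.160/27


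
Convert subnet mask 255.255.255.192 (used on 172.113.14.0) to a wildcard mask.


Subnet mask: 255.255.255.192
Wildcard = 255.255.255.255 - subnet mask
255 - 255 = 0
255 - 255 = 0
255 - 255 = 0
255 - 192 = 63
Wildcard: 0.0.0.63


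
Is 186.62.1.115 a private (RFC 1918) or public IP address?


RFC 1918 private ranges:
  10.0.0.0/8 (10.0.0.0 - 10.255.255.255)
  172.16.0.0/12 (172.16.0.0 - 172.31.255.255)
  192.168.0.0/16 (192.168.0.0 - 192.168.255.255)
Public (not in any RFC 1918 range)


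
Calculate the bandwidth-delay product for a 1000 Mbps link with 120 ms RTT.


BDP = bandwidth * RTT
= 1000 Mbps * 120 ms
= 1000 * 1e6 * 120 / 1000 bits
= 120000000 bits
= 15000000 bytes
= 14648.4375 KB
BDP = 120000000 bits (15000000 bytes)


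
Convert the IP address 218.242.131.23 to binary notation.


218 = 11011010
242 = 11110010
131 = 10000011
23 = 00010111
Binary: 11011010.11110010.10000011.00010111


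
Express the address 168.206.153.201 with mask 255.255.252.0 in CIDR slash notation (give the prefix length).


Binary: 11111111.11111111.11111100.00000000
Count leading 1s
Prefix: /22


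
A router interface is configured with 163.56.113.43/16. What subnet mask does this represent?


/16 means 16 network bits, 16 host bits
Binary: 11111111111111110000000000000000
Mask: 255.255.0.0


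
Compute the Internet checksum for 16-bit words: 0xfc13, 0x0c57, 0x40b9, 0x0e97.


Sum all words (with carry folding):
+ 0xfc13 = 0xfc13
+ 0x0c57 = 0x086b
+ 0x40b9 = 0x4924
+ 0x0e97 = 0x57bb
One's complement: ~0x57bb
Checksum = 0xa844


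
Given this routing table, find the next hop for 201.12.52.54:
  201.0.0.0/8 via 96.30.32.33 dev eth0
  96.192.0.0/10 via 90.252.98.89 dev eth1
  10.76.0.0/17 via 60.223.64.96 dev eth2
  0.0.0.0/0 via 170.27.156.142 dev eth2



Longest prefix match for 201.12.52.54:
  /8 201.0.0.0: MATCH
  /10 96.192.0.0: no
  /17 10.76.0.0: no
  /0 0.0.0.0: MATCH
Selected: next-hop 96.30.32.33 via eth0 (matched /8)


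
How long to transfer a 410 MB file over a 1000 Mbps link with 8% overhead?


Effective throughput = 1000 * (1 - 8/100) = 920 Mbps
File size in Mb = 410 * 8 = 3280 Mb
Time = 3280 / 920
Time = 3.5652 seconds


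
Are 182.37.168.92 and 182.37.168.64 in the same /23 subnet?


Mask: 255.255.254.0
182.37.168.92 AND mask = 182.37.168.0
182.37.168.64 AND mask = 182.37.168.0
Yes, same subnet (182.37.168.0)


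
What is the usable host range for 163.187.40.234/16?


Network: 163.187.0.0
Broadcast: 163.187.255.255
First usable = network + 1
Last usable = broadcast - 1
Range: 163.187.0.1 to 163.187.255.254


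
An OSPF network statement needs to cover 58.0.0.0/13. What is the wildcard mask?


Subnet mask: 255.248.0.0
Wildcard = 255.255.255.255 - subnet mask
255 - 255 = 0
255 - 248 = 7
255 - 0 = 255
255 - 0 = 255
Wildcard: 0.7.255.255


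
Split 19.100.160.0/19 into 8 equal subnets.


New prefix = 19 + 3 = 22
Each subnet has 1024 addresses
  19.100.160.0/22
  19.100.164.0/22
  19.100.168.0/22
  19.100.172.0/22
  19.100.176.0/22
  19.100.180.0/22
  19.100.184.0/22
  19.100.188.0/22
Subnets: 19.100.160.0/22, 19.100.164.0/22, 19.100.168.0/22, 19.100.172.0/22, 19.100.176.0/22, 19.100.180.0/22, 19.100.184.0/22, 19.100.188.0/22


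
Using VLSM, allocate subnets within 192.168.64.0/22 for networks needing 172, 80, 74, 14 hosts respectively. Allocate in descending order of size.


172 hosts -> /24 (254 usable): 192.168.64.0/24
80 hosts -> /25 (126 usable): 192.168.65.0/25
74 hosts -> /25 (126 usable): 192.168.65.128/25
14 hosts -> /28 (14 usable): 192.168.66.0/28
Allocation: 192.168.64.0/24 (172 hosts, 254 usable); 192.168.65.0/25 (80 hosts, 126 usable); 192.168.65.128/25 (74 hosts, 126 usable); 192.168.66.0/28 (14 hosts, 14 usable)


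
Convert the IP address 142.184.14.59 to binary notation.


142 = 10001110
184 = 10111000
14 = 00001110
59 = 00111011
Binary: 10001110.10111000.00001110.00111011


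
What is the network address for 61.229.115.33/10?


IP:   00111101.11100101.01110011.00100001
Mask: 11111111.11000000.00000000.00000000
AND operation:
Net:  00111101.11000000.00000000.00000000
Network: 61.192.0.0/10


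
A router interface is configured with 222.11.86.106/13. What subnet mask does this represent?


/13 means 13 network bits, 19 host bits
Binary: 11111111111110000000000000000000
Mask: 255.248.0.0


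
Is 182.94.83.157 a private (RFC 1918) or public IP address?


RFC 1918 private ranges:
  10.0.0.0/8 (10.0.0.0 - 10.255.255.255)
  172.16.0.0/12 (172.16.0.0 - 172.31.255.255)
  192.168.0.0/16 (192.168.0.0 - 192.168.255.255)
Public (not in any RFC 1918 range)


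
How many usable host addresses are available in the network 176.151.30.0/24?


Host bits = 32 - 24 = 8
Total addresses = 2^8 = 256
Usable = total - 2 (network and broadcast)
Usable hosts: 254


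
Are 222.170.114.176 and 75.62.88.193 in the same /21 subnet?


Mask: 255.255.248.0
222.170.114.176 AND mask = 222.170.112.0
75.62.88.193 AND mask = 75.62.88.0
No, different subnets (222.170.112.0 vs 75.62.88.0)


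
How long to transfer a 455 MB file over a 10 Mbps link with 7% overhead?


Effective throughput = 10 * (1 - 7/100) = 9.3 Mbps
File size in Mb = 455 * 8 = 3640 Mb
Time = 3640 / 9.3
Time = 391.3978 seconds


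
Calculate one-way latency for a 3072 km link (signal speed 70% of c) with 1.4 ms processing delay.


Speed = 0.7 * 3e5 km/s = 210000 km/s
Propagation delay = 3072 / 210000 = 0.0146 s = 14.6286 ms
Processing delay = 1.4 ms
Total one-way latency = 16.0286 ms


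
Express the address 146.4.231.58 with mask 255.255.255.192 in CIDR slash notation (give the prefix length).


Binary: 11111111.11111111.11111111.11000000
Count leading 1s
Prefix: /26


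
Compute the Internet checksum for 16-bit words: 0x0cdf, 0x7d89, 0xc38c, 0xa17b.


Sum all words (with carry folding):
+ 0x0cdf = 0x0cdf
+ 0x7d89 = 0x8a68
+ 0xc38c = 0x4df5
+ 0xa17b = 0xef70
One's complement: ~0xef70
Checksum = 0x108f


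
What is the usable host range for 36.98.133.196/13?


Network: 36.96.0.0
Broadcast: 36.103.255.255
First usable = network + 1
Last usable = broadcast - 1
Range: 36.96.0.1 to 36.103.255.254


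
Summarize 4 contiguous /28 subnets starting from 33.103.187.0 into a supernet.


Original prefix: /28
Number of subnets: 4 = 2^2
New prefix = 28 - 2 = 26
Supernet: 33.103.187.0/26


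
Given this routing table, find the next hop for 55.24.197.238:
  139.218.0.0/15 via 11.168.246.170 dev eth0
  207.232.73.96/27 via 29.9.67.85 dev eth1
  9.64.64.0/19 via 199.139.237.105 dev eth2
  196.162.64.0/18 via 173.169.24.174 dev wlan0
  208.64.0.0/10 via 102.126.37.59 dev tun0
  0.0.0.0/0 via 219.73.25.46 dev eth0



Longest prefix match for 55.24.197.238:
  /15 139.218.0.0: no
  /27 207.232.73.96: no
  /19 9.64.64.0: no
  /18 196.162.64.0: no
  /10 208.64.0.0: no
  /0 0.0.0.0: MATCH
Selected: next-hop 219.73.25.46 via eth0 (matched /0)


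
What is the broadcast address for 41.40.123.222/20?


Network: 41.40.112.0/20
Host bits = 12
Set all host bits to 1:
Broadcast: 41.40.127.255


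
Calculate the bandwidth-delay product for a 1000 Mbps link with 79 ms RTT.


BDP = bandwidth * RTT
= 1000 Mbps * 79 ms
= 1000 * 1e6 * 79 / 1000 bits
= 79000000 bits
= 9875000 bytes
= 9643.5547 KB
BDP = 79000000 bits (9875000 bytes)


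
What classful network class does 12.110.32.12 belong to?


First octet: 12
Binary: 00001100
0xxxxxxx -> Class A (1-126)
Class A, default mask 255.0.0.0 (/8)


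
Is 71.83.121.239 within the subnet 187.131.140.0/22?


Subnet network: 187.131.140.0
Test IP AND mask: 71.83.120.0
No, 71.83.121.239 is not in 187.131.140.0/22


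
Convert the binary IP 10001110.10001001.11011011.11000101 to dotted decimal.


10001110 = 142
10001001 = 137
11011011 = 219
11000101 = 197
IP: 142.137.219.197


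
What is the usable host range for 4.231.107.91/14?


Network: 4.228.0.0
Broadcast: 4.231.255.255
First usable = network + 1
Last usable = broadcast - 1
Range: 4.228.0.1 to 4.231.255.254


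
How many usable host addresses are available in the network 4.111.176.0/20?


Host bits = 32 - 20 = 12
Total addresses = 2^12 = 4096
Usable = total - 2 (network and broadcast)
Usable hosts: 4094


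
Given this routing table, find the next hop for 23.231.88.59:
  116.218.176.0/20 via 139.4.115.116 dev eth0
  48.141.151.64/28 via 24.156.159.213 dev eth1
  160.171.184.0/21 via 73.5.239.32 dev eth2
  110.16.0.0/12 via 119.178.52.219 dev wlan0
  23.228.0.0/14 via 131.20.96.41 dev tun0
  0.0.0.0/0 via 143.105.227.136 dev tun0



Longest prefix match for 23.231.88.59:
  /20 116.218.176.0: no
  /28 48.141.151.64: no
  /21 160.171.184.0: no
  /12 110.16.0.0: no
  /14 23.228.0.0: MATCH
  /0 0.0.0.0: MATCH
Selected: next-hop 131.20.96.41 via tun0 (matched /14)


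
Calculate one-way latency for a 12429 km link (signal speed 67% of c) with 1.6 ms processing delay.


Speed = 0.67 * 3e5 km/s = 201000 km/s
Propagation delay = 12429 / 201000 = 0.0618 s = 61.8358 ms
Processing delay = 1.6 ms
Total one-way latency = 63.4358 ms


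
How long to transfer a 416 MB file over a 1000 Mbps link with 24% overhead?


Effective throughput = 1000 * (1 - 24/100) = 760 Mbps
File size in Mb = 416 * 8 = 3328 Mb
Time = 3328 / 760
Time = 4.3789 seconds


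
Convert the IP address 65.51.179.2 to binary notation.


65 = 01000001
51 = 00110011
179 = 10110011
2 = 00000010
Binary: 01000001.00110011.10110011.00000010


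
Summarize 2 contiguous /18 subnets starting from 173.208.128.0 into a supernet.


Original prefix: /18
Number of subnets: 2 = 2^1
New prefix = 18 - 1 = 17
Supernet: 173.208.128.0/17


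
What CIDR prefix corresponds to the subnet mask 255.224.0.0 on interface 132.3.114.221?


Binary: 11111111.11100000.00000000.00000000
Count leading 1s
Prefix: /11


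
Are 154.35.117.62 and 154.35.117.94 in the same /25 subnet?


Mask: 255.255.255.128
154.35.117.62 AND mask = 154.35.117.0
154.35.117.94 AND mask = 154.35.117.0
Yes, same subnet (154.35.117.0)


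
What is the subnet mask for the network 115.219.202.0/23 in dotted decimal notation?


/23 means 23 network bits, 9 host bits
Binary: 11111111111111111111111000000000
Mask: 255.255.254.0


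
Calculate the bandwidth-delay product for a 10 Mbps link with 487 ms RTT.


BDP = bandwidth * RTT
= 10 Mbps * 487 ms
= 10 * 1e6 * 487 / 1000 bits
= 4870000 bits
= 608750 bytes
= 594.4824 KB
BDP = 4870000 bits (608750 bytes)


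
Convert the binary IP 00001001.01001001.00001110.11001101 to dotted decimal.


00001001 = 9
01001001 = 73
00001110 = 14
11001101 = 205
IP: 9.73.14.205


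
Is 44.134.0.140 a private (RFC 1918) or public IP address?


RFC 1918 private ranges:
  10.0.0.0/8 (10.0.0.0 - 10.255.255.255)
  172.16.0.0/12 (172.16.0.0 - 172.31.255.255)
  192.168.0.0/16 (192.168.0.0 - 192.168.255.255)
Public (not in any RFC 1918 range)


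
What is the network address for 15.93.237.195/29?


IP:   00001111.01011101.11101101.11000011
Mask: 11111111.11111111.11111111.11111000
AND operation:
Net:  00001111.01011101.11101101.11000000
Network: 15.93.237.192/29


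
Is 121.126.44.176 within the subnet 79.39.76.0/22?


Subnet network: 79.39.76.0
Test IP AND mask: 121.126.44.0
No, 121.126.44.176 is not in 79.39.76.0/22


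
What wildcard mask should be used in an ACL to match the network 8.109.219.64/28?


Subnet mask: 255.255.255.240
Wildcard = 255.255.255.255 - subnet mask
255 - 255 = 0
255 - 255 = 0
255 - 255 = 0
255 - 240 = 15
Wildcard: 0.0.0.15


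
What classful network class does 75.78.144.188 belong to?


First octet: 75
Binary: 01001011
0xxxxxxx -> Class A (1-126)
Class A, default mask 255.0.0.0 (/8)


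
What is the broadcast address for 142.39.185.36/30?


Network: 142.39.185.36/30
Host bits = 2
Set all host bits to 1:
Broadcast: 142.39.185.39


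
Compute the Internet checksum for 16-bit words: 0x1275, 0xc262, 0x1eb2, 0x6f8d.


Sum all words (with carry folding):
+ 0x1275 = 0x1275
+ 0xc262 = 0xd4d7
+ 0x1eb2 = 0xf389
+ 0x6f8d = 0x6317
One's complement: ~0x6317
Checksum = 0x9ce8


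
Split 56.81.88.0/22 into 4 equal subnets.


New prefix = 22 + 2 = 24
Each subnet has 256 addresses
  56.81.88.0/24
  56.81.89.0/24
  56.81.90.0/24
  56.81.91.0/24
Subnets: 56.81.88.0/24, 56.81.89.0/24, 56.81.90.0/24, 56.81.91.0/24


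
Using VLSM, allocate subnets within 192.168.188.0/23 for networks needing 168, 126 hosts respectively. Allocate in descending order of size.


168 hosts -> /24 (254 usable): 192.168.188.0/24
126 hosts -> /25 (126 usable): 192.168.189.0/25
Allocation: 192.168.188.0/24 (168 hosts, 254 usable); 192.168.189.0/25 (126 hosts, 126 usable)


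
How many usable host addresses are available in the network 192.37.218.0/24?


Host bits = 32 - 24 = 8
Total addresses = 2^8 = 256
Usable = total - 2 (network and broadcast)
Usable hosts: 254


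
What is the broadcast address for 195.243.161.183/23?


Network: 195.243.160.0/23
Host bits = 9
Set all host bits to 1:
Broadcast: 195.243.161.255


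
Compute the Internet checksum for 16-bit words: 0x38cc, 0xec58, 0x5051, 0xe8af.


Sum all words (with carry folding):
+ 0x38cc = 0x38cc
+ 0xec58 = 0x2525
+ 0x5051 = 0x7576
+ 0xe8af = 0x5e26
One's complement: ~0x5e26
Checksum = 0xa1d9
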